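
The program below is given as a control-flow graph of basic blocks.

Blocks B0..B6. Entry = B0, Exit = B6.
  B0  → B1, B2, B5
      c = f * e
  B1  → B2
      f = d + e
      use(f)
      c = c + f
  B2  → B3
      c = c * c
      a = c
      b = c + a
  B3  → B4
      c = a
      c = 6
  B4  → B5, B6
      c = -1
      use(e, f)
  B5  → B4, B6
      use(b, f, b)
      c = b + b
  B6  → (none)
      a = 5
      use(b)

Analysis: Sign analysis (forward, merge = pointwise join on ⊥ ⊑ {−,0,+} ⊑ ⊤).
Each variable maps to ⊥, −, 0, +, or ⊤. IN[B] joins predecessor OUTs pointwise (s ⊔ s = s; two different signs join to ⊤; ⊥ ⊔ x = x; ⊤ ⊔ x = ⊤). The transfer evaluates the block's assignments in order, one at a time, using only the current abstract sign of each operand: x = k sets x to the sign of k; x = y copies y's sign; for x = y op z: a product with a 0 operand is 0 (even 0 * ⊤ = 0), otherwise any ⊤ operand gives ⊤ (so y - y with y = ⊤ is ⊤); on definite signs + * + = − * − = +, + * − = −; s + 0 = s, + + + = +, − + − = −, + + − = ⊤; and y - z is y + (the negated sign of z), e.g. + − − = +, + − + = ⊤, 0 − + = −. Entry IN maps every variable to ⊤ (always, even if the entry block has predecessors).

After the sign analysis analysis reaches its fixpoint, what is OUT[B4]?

Answer: {a: ⊤, b: ⊤, c: -, d: ⊤, e: ⊤, f: ⊤}

Trace:
Fixpoint table:
  B0: | IN=(all ⊤) | OUT=(all ⊤)
  B1: | IN=(all ⊤) | OUT=(all ⊤)
  B2: | IN=(all ⊤) | OUT=(all ⊤)
  B3: | IN=(all ⊤) | OUT={c:+; rest ⊤}
  B4: | IN=(all ⊤) | OUT={c:-; rest ⊤}
  B5: | IN=(all ⊤) | OUT=(all ⊤)
  B6: | IN=(all ⊤) | OUT={a:+; rest ⊤}

Merge at B4: IN[B4] = OUT[B3] ⊔ OUT[B5] = {a: ⊤, b: ⊤, c: ⊤, d: ⊤, e: ⊤, f: ⊤}
Applying B4's transfer function to that IN value gives OUT[B4] (row B4 above).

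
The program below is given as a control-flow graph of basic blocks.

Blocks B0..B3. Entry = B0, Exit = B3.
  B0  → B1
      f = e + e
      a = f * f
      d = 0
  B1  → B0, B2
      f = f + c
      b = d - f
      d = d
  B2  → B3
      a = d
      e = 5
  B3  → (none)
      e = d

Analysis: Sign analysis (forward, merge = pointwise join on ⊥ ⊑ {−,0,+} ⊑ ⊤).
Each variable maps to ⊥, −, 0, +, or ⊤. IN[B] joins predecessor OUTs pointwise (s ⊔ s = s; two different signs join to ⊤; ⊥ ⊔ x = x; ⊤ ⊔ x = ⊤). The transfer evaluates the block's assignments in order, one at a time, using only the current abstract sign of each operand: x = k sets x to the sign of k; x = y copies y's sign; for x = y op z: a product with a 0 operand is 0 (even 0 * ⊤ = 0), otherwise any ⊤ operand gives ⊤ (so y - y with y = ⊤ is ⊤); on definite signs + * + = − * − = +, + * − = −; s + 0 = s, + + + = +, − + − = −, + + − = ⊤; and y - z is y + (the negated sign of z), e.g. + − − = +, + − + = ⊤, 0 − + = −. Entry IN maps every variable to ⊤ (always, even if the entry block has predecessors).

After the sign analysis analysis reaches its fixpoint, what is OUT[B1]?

Fixpoint table:
  B0:  IN=(all ⊤)  OUT={d:0; rest ⊤}
  B1:  IN={d:0; rest ⊤}  OUT={d:0; rest ⊤}
  B2:  IN={d:0; rest ⊤}  OUT={a:0, d:0, e:+; rest ⊤}
  B3:  IN={a:0, d:0, e:+; rest ⊤}  OUT={a:0, d:0, e:0; rest ⊤}

Merge at B1: IN[B1] = OUT[B0] = {a: ⊤, b: ⊤, c: ⊤, d: 0, e: ⊤, f: ⊤}
Applying B1's transfer function to that IN value gives OUT[B1] (row B1 above).

Answer: {a: ⊤, b: ⊤, c: ⊤, d: 0, e: ⊤, f: ⊤}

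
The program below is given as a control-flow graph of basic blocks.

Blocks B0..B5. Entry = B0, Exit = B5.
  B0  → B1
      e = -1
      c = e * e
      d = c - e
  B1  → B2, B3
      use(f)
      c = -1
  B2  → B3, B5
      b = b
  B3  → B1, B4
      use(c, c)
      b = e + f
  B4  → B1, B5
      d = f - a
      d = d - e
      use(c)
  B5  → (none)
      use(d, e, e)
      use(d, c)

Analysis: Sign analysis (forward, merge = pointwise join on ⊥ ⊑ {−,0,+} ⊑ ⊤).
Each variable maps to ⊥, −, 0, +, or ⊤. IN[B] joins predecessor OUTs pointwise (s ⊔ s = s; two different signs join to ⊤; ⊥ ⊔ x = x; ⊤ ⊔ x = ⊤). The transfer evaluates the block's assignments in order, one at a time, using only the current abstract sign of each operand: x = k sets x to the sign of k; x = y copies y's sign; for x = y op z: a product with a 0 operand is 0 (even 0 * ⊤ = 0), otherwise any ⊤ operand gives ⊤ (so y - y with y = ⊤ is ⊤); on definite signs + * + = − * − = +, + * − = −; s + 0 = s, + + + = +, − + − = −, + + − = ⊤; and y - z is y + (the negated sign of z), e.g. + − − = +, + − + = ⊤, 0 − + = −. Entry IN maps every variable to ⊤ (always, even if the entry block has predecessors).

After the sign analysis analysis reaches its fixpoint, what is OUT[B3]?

Answer: {a: ⊤, b: ⊤, c: -, d: ⊤, e: -, f: ⊤}

Trace:
Fixpoint table:
  B0: | IN=(all ⊤) | OUT={c:+, d:+, e:-; rest ⊤}
  B1: | IN={e:-; rest ⊤} | OUT={c:-, e:-; rest ⊤}
  B2: | IN={c:-, e:-; rest ⊤} | OUT={c:-, e:-; rest ⊤}
  B3: | IN={c:-, e:-; rest ⊤} | OUT={c:-, e:-; rest ⊤}
  B4: | IN={c:-, e:-; rest ⊤} | OUT={c:-, e:-; rest ⊤}
  B5: | IN={c:-, e:-; rest ⊤} | OUT={c:-, e:-; rest ⊤}

Merge at B3: IN[B3] = OUT[B1] ⊔ OUT[B2] = {a: ⊤, b: ⊤, c: -, d: ⊤, e: -, f: ⊤}
Applying B3's transfer function to that IN value gives OUT[B3] (row B3 above).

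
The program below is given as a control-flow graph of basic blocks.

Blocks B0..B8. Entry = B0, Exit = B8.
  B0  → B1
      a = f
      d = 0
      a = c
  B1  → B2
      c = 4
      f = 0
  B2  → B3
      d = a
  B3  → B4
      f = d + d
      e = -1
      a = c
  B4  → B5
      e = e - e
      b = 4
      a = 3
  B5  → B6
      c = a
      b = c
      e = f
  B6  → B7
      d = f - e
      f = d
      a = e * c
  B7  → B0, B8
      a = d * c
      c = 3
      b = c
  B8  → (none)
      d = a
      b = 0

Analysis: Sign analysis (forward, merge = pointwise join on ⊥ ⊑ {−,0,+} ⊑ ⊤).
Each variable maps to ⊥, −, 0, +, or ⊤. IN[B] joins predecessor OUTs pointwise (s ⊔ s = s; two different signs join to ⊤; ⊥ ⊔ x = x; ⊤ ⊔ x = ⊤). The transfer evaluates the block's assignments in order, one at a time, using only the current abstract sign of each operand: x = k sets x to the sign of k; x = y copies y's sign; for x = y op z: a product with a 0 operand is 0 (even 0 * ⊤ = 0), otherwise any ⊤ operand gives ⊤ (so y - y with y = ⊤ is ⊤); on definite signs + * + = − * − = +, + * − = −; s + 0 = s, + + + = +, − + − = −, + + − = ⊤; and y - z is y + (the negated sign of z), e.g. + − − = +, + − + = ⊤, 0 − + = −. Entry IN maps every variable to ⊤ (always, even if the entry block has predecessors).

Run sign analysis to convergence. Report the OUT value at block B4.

Fixpoint table:
  B0: | IN=(all ⊤) | OUT={d:0; rest ⊤}
  B1: | IN={d:0; rest ⊤} | OUT={c:+, d:0, f:0; rest ⊤}
  B2: | IN={c:+, d:0, f:0; rest ⊤} | OUT={c:+, f:0; rest ⊤}
  B3: | IN={c:+, f:0; rest ⊤} | OUT={a:+, c:+, e:-; rest ⊤}
  B4: | IN={a:+, c:+, e:-; rest ⊤} | OUT={a:+, b:+, c:+; rest ⊤}
  B5: | IN={a:+, b:+, c:+; rest ⊤} | OUT={a:+, b:+, c:+; rest ⊤}
  B6: | IN={a:+, b:+, c:+; rest ⊤} | OUT={b:+, c:+; rest ⊤}
  B7: | IN={b:+, c:+; rest ⊤} | OUT={b:+, c:+; rest ⊤}
  B8: | IN={b:+, c:+; rest ⊤} | OUT={b:0, c:+; rest ⊤}

Merge at B4: IN[B4] = OUT[B3] = {a: +, b: ⊤, c: +, d: ⊤, e: -, f: ⊤}
Applying B4's transfer function to that IN value gives OUT[B4] (row B4 above).

Answer: {a: +, b: +, c: +, d: ⊤, e: ⊤, f: ⊤}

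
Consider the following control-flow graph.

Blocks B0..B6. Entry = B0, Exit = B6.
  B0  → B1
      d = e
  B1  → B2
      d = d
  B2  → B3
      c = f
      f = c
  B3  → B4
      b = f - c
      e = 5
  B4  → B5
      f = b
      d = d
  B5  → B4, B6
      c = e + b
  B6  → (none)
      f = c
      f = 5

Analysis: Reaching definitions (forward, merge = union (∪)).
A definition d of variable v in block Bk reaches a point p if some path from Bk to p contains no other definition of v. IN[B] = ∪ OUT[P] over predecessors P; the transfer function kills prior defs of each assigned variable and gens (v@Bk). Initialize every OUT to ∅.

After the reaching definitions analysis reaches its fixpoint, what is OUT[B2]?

Answer: {c@B2, d@B1, f@B2}

Derivation:
Fixpoint table:
  B0:   IN={}   OUT={d@B0}
  B1:   IN={d@B0}   OUT={d@B1}
  B2:   IN={d@B1}   OUT={c@B2, d@B1, f@B2}
  B3:   IN={c@B2, d@B1, f@B2}   OUT={b@B3, c@B2, d@B1, e@B3, f@B2}
  B4:   IN={b@B3, c@B2, c@B5, d@B1, d@B4, e@B3, f@B2, f@B4}   OUT={b@B3, c@B2, c@B5, d@B4, e@B3, f@B4}
  B5:   IN={b@B3, c@B2, c@B5, d@B4, e@B3, f@B4}   OUT={b@B3, c@B5, d@B4, e@B3, f@B4}
  B6:   IN={b@B3, c@B5, d@B4, e@B3, f@B4}   OUT={b@B3, c@B5, d@B4, e@B3, f@B6}

Merge at B2: IN[B2] = OUT[B1] = {d@B1}
Applying B2's transfer function to that IN value gives OUT[B2] (row B2 above).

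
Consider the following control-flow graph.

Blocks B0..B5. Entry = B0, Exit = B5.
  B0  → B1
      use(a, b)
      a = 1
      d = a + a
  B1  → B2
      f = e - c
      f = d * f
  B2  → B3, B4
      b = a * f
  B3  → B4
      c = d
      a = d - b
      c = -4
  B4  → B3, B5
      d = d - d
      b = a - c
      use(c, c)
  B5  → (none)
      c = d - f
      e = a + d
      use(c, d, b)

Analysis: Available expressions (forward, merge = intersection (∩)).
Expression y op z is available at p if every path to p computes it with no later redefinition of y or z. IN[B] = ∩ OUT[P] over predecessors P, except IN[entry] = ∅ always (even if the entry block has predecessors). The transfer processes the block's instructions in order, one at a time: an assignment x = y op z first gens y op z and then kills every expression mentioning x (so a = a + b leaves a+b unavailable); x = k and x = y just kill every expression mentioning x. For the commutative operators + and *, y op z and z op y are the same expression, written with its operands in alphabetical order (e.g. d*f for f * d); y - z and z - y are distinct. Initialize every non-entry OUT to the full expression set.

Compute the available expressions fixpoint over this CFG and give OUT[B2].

Answer: {a*f, a+a, e-c}

Working:
Per-block solution:
  B0:  IN={}  OUT={a+a}
  B1:  IN={a+a}  OUT={a+a, e-c}
  B2:  IN={a+a, e-c}  OUT={a*f, a+a, e-c}
  B3:  IN={}  OUT={d-b}
  B4:  IN={}  OUT={a-c}
  B5:  IN={a-c}  OUT={a+d, d-f}

Merge at B2: IN[B2] = OUT[B1] = {a+a, e-c}
Applying B2's transfer function to that IN value gives OUT[B2] (row B2 above).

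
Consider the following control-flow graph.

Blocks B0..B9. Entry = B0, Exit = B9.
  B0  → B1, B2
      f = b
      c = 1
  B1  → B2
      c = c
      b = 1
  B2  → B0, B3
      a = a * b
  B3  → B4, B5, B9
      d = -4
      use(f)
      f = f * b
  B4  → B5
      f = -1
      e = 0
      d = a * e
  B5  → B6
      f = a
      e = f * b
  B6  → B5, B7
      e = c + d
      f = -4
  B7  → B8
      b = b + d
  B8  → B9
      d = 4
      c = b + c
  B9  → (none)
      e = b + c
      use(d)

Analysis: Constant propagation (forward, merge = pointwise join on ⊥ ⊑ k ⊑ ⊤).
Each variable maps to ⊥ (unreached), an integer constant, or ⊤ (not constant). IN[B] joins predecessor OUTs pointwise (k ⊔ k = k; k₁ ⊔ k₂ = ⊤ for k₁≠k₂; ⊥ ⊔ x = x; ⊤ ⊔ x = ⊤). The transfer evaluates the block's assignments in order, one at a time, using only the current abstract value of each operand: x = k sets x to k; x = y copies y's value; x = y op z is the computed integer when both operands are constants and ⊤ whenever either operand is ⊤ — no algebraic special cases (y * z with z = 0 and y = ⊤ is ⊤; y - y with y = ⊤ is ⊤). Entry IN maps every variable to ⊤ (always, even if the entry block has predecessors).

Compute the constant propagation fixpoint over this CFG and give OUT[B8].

Fixpoint table:
  B0:  IN=(all ⊤)  OUT={c:1; rest ⊤}
  B1:  IN={c:1; rest ⊤}  OUT={b:1, c:1; rest ⊤}
  B2:  IN={c:1; rest ⊤}  OUT={c:1; rest ⊤}
  B3:  IN={c:1; rest ⊤}  OUT={c:1, d:-4; rest ⊤}
  B4:  IN={c:1, d:-4; rest ⊤}  OUT={c:1, e:0, f:-1; rest ⊤}
  B5:  IN={c:1; rest ⊤}  OUT={c:1; rest ⊤}
  B6:  IN={c:1; rest ⊤}  OUT={c:1, f:-4; rest ⊤}
  B7:  IN={c:1, f:-4; rest ⊤}  OUT={c:1, f:-4; rest ⊤}
  B8:  IN={c:1, f:-4; rest ⊤}  OUT={d:4, f:-4; rest ⊤}
  B9:  IN=(all ⊤)  OUT=(all ⊤)

Merge at B8: IN[B8] = OUT[B7] = {a: ⊤, b: ⊤, c: 1, d: ⊤, e: ⊤, f: -4}
Applying B8's transfer function to that IN value gives OUT[B8] (row B8 above).

Answer: {a: ⊤, b: ⊤, c: ⊤, d: 4, e: ⊤, f: -4}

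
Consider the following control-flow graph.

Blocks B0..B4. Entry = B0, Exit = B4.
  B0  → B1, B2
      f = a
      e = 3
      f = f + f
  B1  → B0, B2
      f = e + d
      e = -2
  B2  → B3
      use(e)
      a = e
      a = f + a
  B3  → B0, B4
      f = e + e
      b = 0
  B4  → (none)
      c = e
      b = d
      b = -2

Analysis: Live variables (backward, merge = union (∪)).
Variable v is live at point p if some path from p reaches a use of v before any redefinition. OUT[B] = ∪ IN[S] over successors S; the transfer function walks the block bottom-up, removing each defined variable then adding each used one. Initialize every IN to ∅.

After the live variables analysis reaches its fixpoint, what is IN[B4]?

Fixpoint table:
  B0: | IN={a, d} | OUT={a, d, e, f}
  B1: | IN={a, d, e} | OUT={a, d, e, f}
  B2: | IN={d, e, f} | OUT={a, d, e}
  B3: | IN={a, d, e} | OUT={a, d, e}
  B4: | IN={d, e} | OUT={}

B4 is the boundary node: OUT[B4] = {}
Applying B4's transfer function to that OUT value gives IN[B4] (row B4 above).

Answer: {d, e}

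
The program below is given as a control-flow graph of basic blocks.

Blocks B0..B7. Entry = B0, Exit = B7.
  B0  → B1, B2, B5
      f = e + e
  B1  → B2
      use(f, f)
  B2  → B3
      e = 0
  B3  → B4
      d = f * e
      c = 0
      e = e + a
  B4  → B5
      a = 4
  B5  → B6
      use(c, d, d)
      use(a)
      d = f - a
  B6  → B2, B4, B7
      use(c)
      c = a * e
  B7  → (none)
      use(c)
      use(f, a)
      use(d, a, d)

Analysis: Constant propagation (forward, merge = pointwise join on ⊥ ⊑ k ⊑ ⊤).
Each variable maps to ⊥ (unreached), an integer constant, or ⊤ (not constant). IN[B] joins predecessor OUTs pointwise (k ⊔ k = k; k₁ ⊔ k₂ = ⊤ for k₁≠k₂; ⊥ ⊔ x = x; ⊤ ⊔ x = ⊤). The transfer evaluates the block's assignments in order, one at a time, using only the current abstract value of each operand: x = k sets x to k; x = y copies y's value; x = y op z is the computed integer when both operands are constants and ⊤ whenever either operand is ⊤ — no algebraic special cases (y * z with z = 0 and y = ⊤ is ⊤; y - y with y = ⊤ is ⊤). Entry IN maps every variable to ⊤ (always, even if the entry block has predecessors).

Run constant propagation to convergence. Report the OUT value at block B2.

Per-block solution:
  B0:   IN=(all ⊤)   OUT=(all ⊤)
  B1:   IN=(all ⊤)   OUT=(all ⊤)
  B2:   IN=(all ⊤)   OUT={e:0; rest ⊤}
  B3:   IN={e:0; rest ⊤}   OUT={c:0; rest ⊤}
  B4:   IN=(all ⊤)   OUT={a:4; rest ⊤}
  B5:   IN=(all ⊤)   OUT=(all ⊤)
  B6:   IN=(all ⊤)   OUT=(all ⊤)
  B7:   IN=(all ⊤)   OUT=(all ⊤)

Merge at B2: IN[B2] = OUT[B0] ⊔ OUT[B1] ⊔ OUT[B6] = {a: ⊤, b: ⊤, c: ⊤, d: ⊤, e: ⊤, f: ⊤}
Applying B2's transfer function to that IN value gives OUT[B2] (row B2 above).

Answer: {a: ⊤, b: ⊤, c: ⊤, d: ⊤, e: 0, f: ⊤}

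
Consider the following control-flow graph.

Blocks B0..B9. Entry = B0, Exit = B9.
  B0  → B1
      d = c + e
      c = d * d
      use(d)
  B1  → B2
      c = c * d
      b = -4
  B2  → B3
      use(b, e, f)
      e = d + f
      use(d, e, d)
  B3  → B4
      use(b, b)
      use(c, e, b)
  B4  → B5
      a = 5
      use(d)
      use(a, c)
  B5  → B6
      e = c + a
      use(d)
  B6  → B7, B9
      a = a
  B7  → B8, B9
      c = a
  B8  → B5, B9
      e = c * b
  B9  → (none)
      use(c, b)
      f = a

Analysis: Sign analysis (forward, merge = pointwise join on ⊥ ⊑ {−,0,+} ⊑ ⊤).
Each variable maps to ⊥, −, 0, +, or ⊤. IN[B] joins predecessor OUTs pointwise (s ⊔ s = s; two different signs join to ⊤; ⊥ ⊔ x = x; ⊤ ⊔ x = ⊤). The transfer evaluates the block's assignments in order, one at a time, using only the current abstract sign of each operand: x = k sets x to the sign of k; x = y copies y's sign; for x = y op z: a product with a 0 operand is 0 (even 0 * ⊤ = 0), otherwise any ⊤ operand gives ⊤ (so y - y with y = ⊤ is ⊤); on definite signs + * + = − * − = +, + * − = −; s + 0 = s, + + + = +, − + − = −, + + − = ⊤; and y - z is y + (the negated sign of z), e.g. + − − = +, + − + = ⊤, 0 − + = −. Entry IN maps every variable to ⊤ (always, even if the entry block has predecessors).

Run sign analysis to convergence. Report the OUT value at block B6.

Answer: {a: +, b: -, c: ⊤, d: ⊤, e: ⊤, f: ⊤}

Working:
Per-block solution:
  B0: | IN=(all ⊤) | OUT=(all ⊤)
  B1: | IN=(all ⊤) | OUT={b:-; rest ⊤}
  B2: | IN={b:-; rest ⊤} | OUT={b:-; rest ⊤}
  B3: | IN={b:-; rest ⊤} | OUT={b:-; rest ⊤}
  B4: | IN={b:-; rest ⊤} | OUT={a:+, b:-; rest ⊤}
  B5: | IN={a:+, b:-; rest ⊤} | OUT={a:+, b:-; rest ⊤}
  B6: | IN={a:+, b:-; rest ⊤} | OUT={a:+, b:-; rest ⊤}
  B7: | IN={a:+, b:-; rest ⊤} | OUT={a:+, b:-, c:+; rest ⊤}
  B8: | IN={a:+, b:-, c:+; rest ⊤} | OUT={a:+, b:-, c:+, e:-; rest ⊤}
  B9: | IN={a:+, b:-; rest ⊤} | OUT={a:+, b:-, f:+; rest ⊤}

Merge at B6: IN[B6] = OUT[B5] = {a: +, b: -, c: ⊤, d: ⊤, e: ⊤, f: ⊤}
Applying B6's transfer function to that IN value gives OUT[B6] (row B6 above).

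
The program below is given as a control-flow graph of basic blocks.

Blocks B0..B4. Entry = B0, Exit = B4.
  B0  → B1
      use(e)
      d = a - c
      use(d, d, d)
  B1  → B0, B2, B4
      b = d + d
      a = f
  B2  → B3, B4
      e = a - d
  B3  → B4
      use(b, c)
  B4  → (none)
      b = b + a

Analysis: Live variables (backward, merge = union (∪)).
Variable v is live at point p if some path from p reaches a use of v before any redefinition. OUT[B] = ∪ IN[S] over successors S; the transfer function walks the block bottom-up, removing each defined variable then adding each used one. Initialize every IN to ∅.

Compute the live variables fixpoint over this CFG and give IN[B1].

Answer: {c, d, e, f}

Trace:
Converged values:
  B0:   IN={a, c, e, f}   OUT={c, d, e, f}
  B1:   IN={c, d, e, f}   OUT={a, b, c, d, e, f}
  B2:   IN={a, b, c, d}   OUT={a, b, c}
  B3:   IN={a, b, c}   OUT={a, b}
  B4:   IN={a, b}   OUT={}

Merge at B1: OUT[B1] = IN[B0] ⊔ IN[B2] ⊔ IN[B4] = {a, b, c, d, e, f}
Applying B1's transfer function to that OUT value gives IN[B1] (row B1 above).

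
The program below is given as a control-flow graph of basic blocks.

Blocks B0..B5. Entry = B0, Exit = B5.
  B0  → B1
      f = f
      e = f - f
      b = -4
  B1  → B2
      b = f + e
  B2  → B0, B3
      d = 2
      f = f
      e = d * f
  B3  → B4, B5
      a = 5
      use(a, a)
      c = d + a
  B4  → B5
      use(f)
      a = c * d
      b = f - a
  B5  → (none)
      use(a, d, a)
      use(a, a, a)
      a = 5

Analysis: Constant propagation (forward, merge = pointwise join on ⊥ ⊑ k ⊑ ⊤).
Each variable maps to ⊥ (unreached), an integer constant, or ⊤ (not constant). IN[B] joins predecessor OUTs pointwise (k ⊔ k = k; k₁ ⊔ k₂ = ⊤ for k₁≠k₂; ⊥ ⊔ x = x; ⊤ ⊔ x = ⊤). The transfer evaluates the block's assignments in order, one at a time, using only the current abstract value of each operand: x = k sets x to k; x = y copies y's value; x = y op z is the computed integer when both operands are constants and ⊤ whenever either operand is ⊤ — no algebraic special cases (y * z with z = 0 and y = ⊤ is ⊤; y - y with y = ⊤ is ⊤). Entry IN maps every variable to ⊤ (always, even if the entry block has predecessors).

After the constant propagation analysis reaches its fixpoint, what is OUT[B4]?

Answer: {a: 14, b: ⊤, c: 7, d: 2, e: ⊤, f: ⊤}

Trace:
Fixpoint table:
  B0: | IN=(all ⊤) | OUT={b:-4; rest ⊤}
  B1: | IN={b:-4; rest ⊤} | OUT=(all ⊤)
  B2: | IN=(all ⊤) | OUT={d:2; rest ⊤}
  B3: | IN={d:2; rest ⊤} | OUT={a:5, c:7, d:2; rest ⊤}
  B4: | IN={a:5, c:7, d:2; rest ⊤} | OUT={a:14, c:7, d:2; rest ⊤}
  B5: | IN={c:7, d:2; rest ⊤} | OUT={a:5, c:7, d:2; rest ⊤}

Merge at B4: IN[B4] = OUT[B3] = {a: 5, b: ⊤, c: 7, d: 2, e: ⊤, f: ⊤}
Applying B4's transfer function to that IN value gives OUT[B4] (row B4 above).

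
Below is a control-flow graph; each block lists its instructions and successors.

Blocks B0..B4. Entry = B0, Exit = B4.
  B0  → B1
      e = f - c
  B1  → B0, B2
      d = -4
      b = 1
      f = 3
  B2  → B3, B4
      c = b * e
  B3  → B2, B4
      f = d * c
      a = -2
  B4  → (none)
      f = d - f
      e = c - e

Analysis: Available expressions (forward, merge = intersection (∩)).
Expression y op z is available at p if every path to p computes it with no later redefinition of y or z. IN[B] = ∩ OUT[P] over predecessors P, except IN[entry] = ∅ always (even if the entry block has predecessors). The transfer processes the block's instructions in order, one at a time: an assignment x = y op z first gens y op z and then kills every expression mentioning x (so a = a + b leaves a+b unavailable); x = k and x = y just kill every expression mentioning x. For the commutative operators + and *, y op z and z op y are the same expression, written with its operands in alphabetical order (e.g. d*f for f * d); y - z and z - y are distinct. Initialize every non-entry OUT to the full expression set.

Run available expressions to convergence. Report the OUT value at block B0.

Answer: {f-c}

Trace:
Converged values:
  B0:  IN={}  OUT={f-c}
  B1:  IN={f-c}  OUT={}
  B2:  IN={}  OUT={b*e}
  B3:  IN={b*e}  OUT={b*e, c*d}
  B4:  IN={b*e}  OUT={}

Merge at B0 (entry node, so the boundary value {} is joined with the incoming edge(s)): IN[B0] = {} ∩ OUT[B1] = {}
Applying B0's transfer function to that IN value gives OUT[B0] (row B0 above).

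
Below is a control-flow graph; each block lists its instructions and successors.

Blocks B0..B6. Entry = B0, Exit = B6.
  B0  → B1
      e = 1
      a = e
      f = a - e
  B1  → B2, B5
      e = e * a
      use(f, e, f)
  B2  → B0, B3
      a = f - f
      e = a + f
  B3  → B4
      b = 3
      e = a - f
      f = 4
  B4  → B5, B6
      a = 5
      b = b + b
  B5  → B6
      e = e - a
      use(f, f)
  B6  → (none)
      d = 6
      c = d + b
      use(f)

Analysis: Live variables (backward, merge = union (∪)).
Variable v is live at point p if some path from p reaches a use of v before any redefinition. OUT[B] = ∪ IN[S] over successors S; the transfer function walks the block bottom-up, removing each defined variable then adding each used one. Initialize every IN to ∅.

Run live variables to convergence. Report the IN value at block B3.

Per-block solution:
  B0: | IN={b} | OUT={a, b, e, f}
  B1: | IN={a, b, e, f} | OUT={a, b, e, f}
  B2: | IN={b, f} | OUT={a, b, f}
  B3: | IN={a, f} | OUT={b, e, f}
  B4: | IN={b, e, f} | OUT={a, b, e, f}
  B5: | IN={a, b, e, f} | OUT={b, f}
  B6: | IN={b, f} | OUT={}

Merge at B3: OUT[B3] = IN[B4] = {b, e, f}
Applying B3's transfer function to that OUT value gives IN[B3] (row B3 above).

Answer: {a, f}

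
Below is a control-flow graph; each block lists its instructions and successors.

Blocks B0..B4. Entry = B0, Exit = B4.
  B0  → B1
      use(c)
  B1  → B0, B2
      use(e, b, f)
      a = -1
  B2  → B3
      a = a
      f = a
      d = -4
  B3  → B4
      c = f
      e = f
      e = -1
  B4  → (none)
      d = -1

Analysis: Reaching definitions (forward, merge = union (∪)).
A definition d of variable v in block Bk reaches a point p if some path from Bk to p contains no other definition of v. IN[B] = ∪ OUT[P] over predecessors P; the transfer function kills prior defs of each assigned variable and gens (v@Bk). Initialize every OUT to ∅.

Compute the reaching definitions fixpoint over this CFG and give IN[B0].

Answer: {a@B1}

Trace:
Fixpoint table:
  B0:  IN={a@B1}  OUT={a@B1}
  B1:  IN={a@B1}  OUT={a@B1}
  B2:  IN={a@B1}  OUT={a@B2, d@B2, f@B2}
  B3:  IN={a@B2, d@B2, f@B2}  OUT={a@B2, c@B3, d@B2, e@B3, f@B2}
  B4:  IN={a@B2, c@B3, d@B2, e@B3, f@B2}  OUT={a@B2, c@B3, d@B4, e@B3, f@B2}

Merge at B0 (entry node, so the boundary value {} is joined with the incoming edge(s)): IN[B0] = {} ⊔ OUT[B1] = {a@B1}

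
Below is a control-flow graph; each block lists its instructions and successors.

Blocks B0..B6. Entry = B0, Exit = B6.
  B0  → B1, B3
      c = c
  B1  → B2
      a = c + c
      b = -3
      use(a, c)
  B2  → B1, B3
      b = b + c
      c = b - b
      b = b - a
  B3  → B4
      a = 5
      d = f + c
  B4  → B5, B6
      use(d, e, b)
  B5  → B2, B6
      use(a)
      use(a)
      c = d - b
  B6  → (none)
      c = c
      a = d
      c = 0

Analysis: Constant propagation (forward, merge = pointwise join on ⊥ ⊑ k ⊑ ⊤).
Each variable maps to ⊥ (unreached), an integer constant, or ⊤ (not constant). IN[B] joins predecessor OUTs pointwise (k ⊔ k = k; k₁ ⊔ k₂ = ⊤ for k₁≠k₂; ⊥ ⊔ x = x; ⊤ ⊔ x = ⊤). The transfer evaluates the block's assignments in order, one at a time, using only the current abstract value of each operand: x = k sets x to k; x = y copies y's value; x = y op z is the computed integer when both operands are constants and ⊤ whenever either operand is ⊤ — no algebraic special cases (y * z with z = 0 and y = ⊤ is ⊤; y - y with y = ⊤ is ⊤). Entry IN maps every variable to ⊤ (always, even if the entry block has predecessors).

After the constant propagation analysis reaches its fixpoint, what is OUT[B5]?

Converged values:
  B0:   IN=(all ⊤)   OUT=(all ⊤)
  B1:   IN=(all ⊤)   OUT={b:-3; rest ⊤}
  B2:   IN=(all ⊤)   OUT=(all ⊤)
  B3:   IN=(all ⊤)   OUT={a:5; rest ⊤}
  B4:   IN={a:5; rest ⊤}   OUT={a:5; rest ⊤}
  B5:   IN={a:5; rest ⊤}   OUT={a:5; rest ⊤}
  B6:   IN={a:5; rest ⊤}   OUT={c:0; rest ⊤}

Merge at B5: IN[B5] = OUT[B4] = {a: 5, b: ⊤, c: ⊤, d: ⊤, e: ⊤, f: ⊤}
Applying B5's transfer function to that IN value gives OUT[B5] (row B5 above).

Answer: {a: 5, b: ⊤, c: ⊤, d: ⊤, e: ⊤, f: ⊤}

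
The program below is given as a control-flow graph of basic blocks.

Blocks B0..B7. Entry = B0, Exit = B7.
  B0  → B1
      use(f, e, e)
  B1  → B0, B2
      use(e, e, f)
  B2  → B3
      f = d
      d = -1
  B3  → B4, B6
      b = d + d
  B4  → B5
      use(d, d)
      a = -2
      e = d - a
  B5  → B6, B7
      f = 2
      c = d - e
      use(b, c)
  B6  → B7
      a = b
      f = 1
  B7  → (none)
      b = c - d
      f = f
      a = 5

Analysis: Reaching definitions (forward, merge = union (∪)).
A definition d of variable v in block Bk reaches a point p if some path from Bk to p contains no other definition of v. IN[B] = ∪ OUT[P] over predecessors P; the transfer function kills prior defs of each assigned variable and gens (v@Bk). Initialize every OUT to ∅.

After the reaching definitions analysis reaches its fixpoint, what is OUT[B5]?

Answer: {a@B4, b@B3, c@B5, d@B2, e@B4, f@B5}

Trace:
Fixpoint table:
  B0: | IN={} | OUT={}
  B1: | IN={} | OUT={}
  B2: | IN={} | OUT={d@B2, f@B2}
  B3: | IN={d@B2, f@B2} | OUT={b@B3, d@B2, f@B2}
  B4: | IN={b@B3, d@B2, f@B2} | OUT={a@B4, b@B3, d@B2, e@B4, f@B2}
  B5: | IN={a@B4, b@B3, d@B2, e@B4, f@B2} | OUT={a@B4, b@B3, c@B5, d@B2, e@B4, f@B5}
  B6: | IN={a@B4, b@B3, c@B5, d@B2, e@B4, f@B2, f@B5} | OUT={a@B6, b@B3, c@B5, d@B2, e@B4, f@B6}
  B7: | IN={a@B4, a@B6, b@B3, c@B5, d@B2, e@B4, f@B5, f@B6} | OUT={a@B7, b@B7, c@B5, d@B2, e@B4, f@B7}

Merge at B5: IN[B5] = OUT[B4] = {a@B4, b@B3, d@B2, e@B4, f@B2}
Applying B5's transfer function to that IN value gives OUT[B5] (row B5 above).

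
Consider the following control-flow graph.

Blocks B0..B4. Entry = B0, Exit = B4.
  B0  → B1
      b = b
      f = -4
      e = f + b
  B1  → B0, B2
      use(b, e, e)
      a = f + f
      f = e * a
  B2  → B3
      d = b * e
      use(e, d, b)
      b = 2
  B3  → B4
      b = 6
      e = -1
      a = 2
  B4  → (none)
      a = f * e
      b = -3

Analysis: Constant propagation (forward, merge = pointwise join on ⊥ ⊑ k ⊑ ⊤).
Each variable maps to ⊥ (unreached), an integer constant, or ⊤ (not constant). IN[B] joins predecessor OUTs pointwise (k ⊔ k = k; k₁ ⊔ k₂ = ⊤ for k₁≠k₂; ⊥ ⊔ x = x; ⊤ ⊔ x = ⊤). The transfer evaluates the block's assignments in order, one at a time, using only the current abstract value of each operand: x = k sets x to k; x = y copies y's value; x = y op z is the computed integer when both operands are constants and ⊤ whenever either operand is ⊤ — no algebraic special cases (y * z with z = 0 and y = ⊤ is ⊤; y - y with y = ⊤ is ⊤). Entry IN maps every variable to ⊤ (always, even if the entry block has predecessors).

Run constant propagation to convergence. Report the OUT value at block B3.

Answer: {a: 2, b: 6, c: ⊤, d: ⊤, e: -1, f: ⊤}

Derivation:
Converged values:
  B0: | IN=(all ⊤) | OUT={f:-4; rest ⊤}
  B1: | IN={f:-4; rest ⊤} | OUT={a:-8; rest ⊤}
  B2: | IN={a:-8; rest ⊤} | OUT={a:-8, b:2; rest ⊤}
  B3: | IN={a:-8, b:2; rest ⊤} | OUT={a:2, b:6, e:-1; rest ⊤}
  B4: | IN={a:2, b:6, e:-1; rest ⊤} | OUT={b:-3, e:-1; rest ⊤}

Merge at B3: IN[B3] = OUT[B2] = {a: -8, b: 2, c: ⊤, d: ⊤, e: ⊤, f: ⊤}
Applying B3's transfer function to that IN value gives OUT[B3] (row B3 above).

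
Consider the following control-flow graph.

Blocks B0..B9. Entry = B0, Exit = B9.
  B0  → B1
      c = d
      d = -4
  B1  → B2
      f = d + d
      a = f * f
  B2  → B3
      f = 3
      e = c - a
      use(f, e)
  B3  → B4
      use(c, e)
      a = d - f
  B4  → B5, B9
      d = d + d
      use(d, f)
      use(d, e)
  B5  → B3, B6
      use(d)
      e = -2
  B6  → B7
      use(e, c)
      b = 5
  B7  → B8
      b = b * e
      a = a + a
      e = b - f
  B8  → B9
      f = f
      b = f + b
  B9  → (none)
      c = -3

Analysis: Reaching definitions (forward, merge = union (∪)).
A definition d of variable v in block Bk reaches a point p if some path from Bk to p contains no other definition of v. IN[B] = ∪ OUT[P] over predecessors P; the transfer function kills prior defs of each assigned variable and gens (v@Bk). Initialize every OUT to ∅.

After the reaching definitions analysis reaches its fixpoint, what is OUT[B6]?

Fixpoint table:
  B0: | IN={} | OUT={c@B0, d@B0}
  B1: | IN={c@B0, d@B0} | OUT={a@B1, c@B0, d@B0, f@B1}
  B2: | IN={a@B1, c@B0, d@B0, f@B1} | OUT={a@B1, c@B0, d@B0, e@B2, f@B2}
  B3: | IN={a@B1, a@B3, c@B0, d@B0, d@B4, e@B2, e@B5, f@B2} | OUT={a@B3, c@B0, d@B0, d@B4, e@B2, e@B5, f@B2}
  B4: | IN={a@B3, c@B0, d@B0, d@B4, e@B2, e@B5, f@B2} | OUT={a@B3, c@B0, d@B4, e@B2, e@B5, f@B2}
  B5: | IN={a@B3, c@B0, d@B4, e@B2, e@B5, f@B2} | OUT={a@B3, c@B0, d@B4, e@B5, f@B2}
  B6: | IN={a@B3, c@B0, d@B4, e@B5, f@B2} | OUT={a@B3, b@B6, c@B0, d@B4, e@B5, f@B2}
  B7: | IN={a@B3, b@B6, c@B0, d@B4, e@B5, f@B2} | OUT={a@B7, b@B7, c@B0, d@B4, e@B7, f@B2}
  B8: | IN={a@B7, b@B7, c@B0, d@B4, e@B7, f@B2} | OUT={a@B7, b@B8, c@B0, d@B4, e@B7, f@B8}
  B9: | IN={a@B3, a@B7, b@B8, c@B0, d@B4, e@B2, e@B5, e@B7, f@B2, f@B8} | OUT={a@B3, a@B7, b@B8, c@B9, d@B4, e@B2, e@B5, e@B7, f@B2, f@B8}

Merge at B6: IN[B6] = OUT[B5] = {a@B3, c@B0, d@B4, e@B5, f@B2}
Applying B6's transfer function to that IN value gives OUT[B6] (row B6 above).

Answer: {a@B3, b@B6, c@B0, d@B4, e@B5, f@B2}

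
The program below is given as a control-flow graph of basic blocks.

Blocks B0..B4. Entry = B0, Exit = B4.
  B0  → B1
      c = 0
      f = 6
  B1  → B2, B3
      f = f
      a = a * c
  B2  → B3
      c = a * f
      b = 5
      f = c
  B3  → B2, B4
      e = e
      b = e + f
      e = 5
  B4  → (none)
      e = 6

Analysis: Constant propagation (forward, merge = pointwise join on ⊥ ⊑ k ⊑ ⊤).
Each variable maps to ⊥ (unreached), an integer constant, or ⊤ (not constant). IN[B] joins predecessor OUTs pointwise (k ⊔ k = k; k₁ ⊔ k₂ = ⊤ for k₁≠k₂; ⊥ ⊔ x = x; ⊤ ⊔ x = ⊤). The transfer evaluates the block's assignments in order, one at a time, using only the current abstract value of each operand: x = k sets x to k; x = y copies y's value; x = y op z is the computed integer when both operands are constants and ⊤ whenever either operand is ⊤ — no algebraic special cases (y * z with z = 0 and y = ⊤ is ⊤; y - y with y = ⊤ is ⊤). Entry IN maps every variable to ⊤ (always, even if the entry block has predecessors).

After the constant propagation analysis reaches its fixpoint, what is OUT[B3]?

Answer: {a: ⊤, b: ⊤, c: ⊤, d: ⊤, e: 5, f: ⊤}

Working:
Per-block solution:
  B0: | IN=(all ⊤) | OUT={c:0, f:6; rest ⊤}
  B1: | IN={c:0, f:6; rest ⊤} | OUT={c:0, f:6; rest ⊤}
  B2: | IN=(all ⊤) | OUT={b:5; rest ⊤}
  B3: | IN=(all ⊤) | OUT={e:5; rest ⊤}
  B4: | IN={e:5; rest ⊤} | OUT={e:6; rest ⊤}

Merge at B3: IN[B3] = OUT[B1] ⊔ OUT[B2] = {a: ⊤, b: ⊤, c: ⊤, d: ⊤, e: ⊤, f: ⊤}
Applying B3's transfer function to that IN value gives OUT[B3] (row B3 above).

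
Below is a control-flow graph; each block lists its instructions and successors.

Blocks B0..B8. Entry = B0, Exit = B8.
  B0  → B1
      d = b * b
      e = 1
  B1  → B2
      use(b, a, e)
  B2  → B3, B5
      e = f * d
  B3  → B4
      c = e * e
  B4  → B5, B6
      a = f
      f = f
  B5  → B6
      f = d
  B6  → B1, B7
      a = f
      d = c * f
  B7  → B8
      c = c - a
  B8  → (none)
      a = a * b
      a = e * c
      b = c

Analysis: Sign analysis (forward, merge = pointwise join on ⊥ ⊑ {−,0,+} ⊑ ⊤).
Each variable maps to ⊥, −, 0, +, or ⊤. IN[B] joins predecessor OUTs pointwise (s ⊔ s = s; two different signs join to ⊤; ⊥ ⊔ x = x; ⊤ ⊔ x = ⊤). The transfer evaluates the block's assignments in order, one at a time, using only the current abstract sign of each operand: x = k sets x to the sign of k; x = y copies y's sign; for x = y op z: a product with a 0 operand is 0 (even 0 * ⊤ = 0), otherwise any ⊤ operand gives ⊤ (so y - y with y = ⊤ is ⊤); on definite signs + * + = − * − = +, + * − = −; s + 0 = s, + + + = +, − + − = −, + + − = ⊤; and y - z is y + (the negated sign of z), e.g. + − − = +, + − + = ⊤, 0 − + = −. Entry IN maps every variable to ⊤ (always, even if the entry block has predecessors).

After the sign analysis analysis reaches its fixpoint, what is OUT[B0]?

Per-block solution:
  B0: | IN=(all ⊤) | OUT={e:+; rest ⊤}
  B1: | IN=(all ⊤) | OUT=(all ⊤)
  B2: | IN=(all ⊤) | OUT=(all ⊤)
  B3: | IN=(all ⊤) | OUT=(all ⊤)
  B4: | IN=(all ⊤) | OUT=(all ⊤)
  B5: | IN=(all ⊤) | OUT=(all ⊤)
  B6: | IN=(all ⊤) | OUT=(all ⊤)
  B7: | IN=(all ⊤) | OUT=(all ⊤)
  B8: | IN=(all ⊤) | OUT=(all ⊤)

B0 is the boundary node: IN[B0] = {a: ⊤, b: ⊤, c: ⊤, d: ⊤, e: ⊤, f: ⊤}
Applying B0's transfer function to that IN value gives OUT[B0] (row B0 above).

Answer: {a: ⊤, b: ⊤, c: ⊤, d: ⊤, e: +, f: ⊤}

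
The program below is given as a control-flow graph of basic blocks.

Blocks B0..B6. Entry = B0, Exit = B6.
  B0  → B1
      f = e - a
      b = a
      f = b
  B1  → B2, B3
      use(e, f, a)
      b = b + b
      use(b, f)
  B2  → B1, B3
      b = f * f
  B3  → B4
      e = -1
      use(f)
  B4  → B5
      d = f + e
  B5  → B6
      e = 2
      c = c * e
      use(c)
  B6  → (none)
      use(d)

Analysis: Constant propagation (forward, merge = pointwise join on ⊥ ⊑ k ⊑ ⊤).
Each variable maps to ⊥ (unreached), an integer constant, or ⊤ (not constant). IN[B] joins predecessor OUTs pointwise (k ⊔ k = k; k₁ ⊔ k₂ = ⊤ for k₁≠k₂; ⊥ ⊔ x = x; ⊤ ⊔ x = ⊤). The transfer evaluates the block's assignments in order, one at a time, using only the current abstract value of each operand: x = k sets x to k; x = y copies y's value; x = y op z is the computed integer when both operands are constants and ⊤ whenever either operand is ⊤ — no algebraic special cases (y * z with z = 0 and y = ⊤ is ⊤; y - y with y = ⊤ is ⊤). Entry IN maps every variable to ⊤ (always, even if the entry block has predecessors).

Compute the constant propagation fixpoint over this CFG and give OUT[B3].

Converged values:
  B0: | IN=(all ⊤) | OUT=(all ⊤)
  B1: | IN=(all ⊤) | OUT=(all ⊤)
  B2: | IN=(all ⊤) | OUT=(all ⊤)
  B3: | IN=(all ⊤) | OUT={e:-1; rest ⊤}
  B4: | IN={e:-1; rest ⊤} | OUT={e:-1; rest ⊤}
  B5: | IN={e:-1; rest ⊤} | OUT={e:2; rest ⊤}
  B6: | IN={e:2; rest ⊤} | OUT={e:2; rest ⊤}

Merge at B3: IN[B3] = OUT[B1] ⊔ OUT[B2] = {a: ⊤, b: ⊤, c: ⊤, d: ⊤, e: ⊤, f: ⊤}
Applying B3's transfer function to that IN value gives OUT[B3] (row B3 above).

Answer: {a: ⊤, b: ⊤, c: ⊤, d: ⊤, e: -1, f: ⊤}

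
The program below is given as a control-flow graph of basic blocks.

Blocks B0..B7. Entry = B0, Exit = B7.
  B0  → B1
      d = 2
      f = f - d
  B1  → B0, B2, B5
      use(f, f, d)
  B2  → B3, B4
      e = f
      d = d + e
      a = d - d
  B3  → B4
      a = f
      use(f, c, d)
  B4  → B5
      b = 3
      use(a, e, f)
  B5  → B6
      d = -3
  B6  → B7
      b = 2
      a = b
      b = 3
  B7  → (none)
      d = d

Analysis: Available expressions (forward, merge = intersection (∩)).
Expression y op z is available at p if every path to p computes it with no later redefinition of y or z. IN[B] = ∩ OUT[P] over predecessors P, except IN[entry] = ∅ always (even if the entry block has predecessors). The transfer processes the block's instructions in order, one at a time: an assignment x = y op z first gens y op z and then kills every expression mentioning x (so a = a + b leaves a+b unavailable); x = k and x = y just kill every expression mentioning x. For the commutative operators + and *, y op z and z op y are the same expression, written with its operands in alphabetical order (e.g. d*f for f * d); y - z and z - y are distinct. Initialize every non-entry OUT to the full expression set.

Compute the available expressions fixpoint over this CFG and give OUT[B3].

Answer: {d-d}

Derivation:
Per-block solution:
  B0: | IN={} | OUT={}
  B1: | IN={} | OUT={}
  B2: | IN={} | OUT={d-d}
  B3: | IN={d-d} | OUT={d-d}
  B4: | IN={d-d} | OUT={d-d}
  B5: | IN={} | OUT={}
  B6: | IN={} | OUT={}
  B7: | IN={} | OUT={}

Merge at B3: IN[B3] = OUT[B2] = {d-d}
Applying B3's transfer function to that IN value gives OUT[B3] (row B3 above).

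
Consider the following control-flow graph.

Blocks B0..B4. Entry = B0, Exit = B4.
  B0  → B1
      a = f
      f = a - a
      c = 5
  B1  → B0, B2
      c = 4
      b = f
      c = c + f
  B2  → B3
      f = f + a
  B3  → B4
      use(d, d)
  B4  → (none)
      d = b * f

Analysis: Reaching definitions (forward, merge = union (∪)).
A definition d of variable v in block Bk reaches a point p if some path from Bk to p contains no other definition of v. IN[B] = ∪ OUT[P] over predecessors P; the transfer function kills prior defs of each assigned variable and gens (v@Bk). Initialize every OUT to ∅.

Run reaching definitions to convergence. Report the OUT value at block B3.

Answer: {a@B0, b@B1, c@B1, f@B2}

Working:
Converged values:
  B0: | IN={a@B0, b@B1, c@B1, f@B0} | OUT={a@B0, b@B1, c@B0, f@B0}
  B1: | IN={a@B0, b@B1, c@B0, f@B0} | OUT={a@B0, b@B1, c@B1, f@B0}
  B2: | IN={a@B0, b@B1, c@B1, f@B0} | OUT={a@B0, b@B1, c@B1, f@B2}
  B3: | IN={a@B0, b@B1, c@B1, f@B2} | OUT={a@B0, b@B1, c@B1, f@B2}
  B4: | IN={a@B0, b@B1, c@B1, f@B2} | OUT={a@B0, b@B1, c@B1, d@B4, f@B2}

Merge at B3: IN[B3] = OUT[B2] = {a@B0, b@B1, c@B1, f@B2}
Applying B3's transfer function to that IN value gives OUT[B3] (row B3 above).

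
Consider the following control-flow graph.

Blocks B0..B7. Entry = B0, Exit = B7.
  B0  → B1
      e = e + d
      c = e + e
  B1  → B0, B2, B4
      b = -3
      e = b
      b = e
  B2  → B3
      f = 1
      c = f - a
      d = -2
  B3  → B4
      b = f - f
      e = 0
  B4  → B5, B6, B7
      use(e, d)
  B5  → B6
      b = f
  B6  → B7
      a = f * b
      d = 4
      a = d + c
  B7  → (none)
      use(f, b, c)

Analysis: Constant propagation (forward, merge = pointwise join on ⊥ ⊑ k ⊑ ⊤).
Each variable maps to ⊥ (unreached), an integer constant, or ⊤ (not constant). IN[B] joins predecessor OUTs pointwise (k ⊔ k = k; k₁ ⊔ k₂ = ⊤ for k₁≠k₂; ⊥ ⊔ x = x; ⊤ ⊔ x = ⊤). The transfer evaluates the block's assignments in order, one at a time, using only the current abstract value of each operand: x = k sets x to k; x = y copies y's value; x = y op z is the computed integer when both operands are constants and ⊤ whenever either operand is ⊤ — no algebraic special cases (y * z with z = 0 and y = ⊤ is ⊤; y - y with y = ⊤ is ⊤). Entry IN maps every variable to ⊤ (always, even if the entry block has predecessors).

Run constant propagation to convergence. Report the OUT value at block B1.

Per-block solution:
  B0: | IN=(all ⊤) | OUT=(all ⊤)
  B1: | IN=(all ⊤) | OUT={b:-3, e:-3; rest ⊤}
  B2: | IN={b:-3, e:-3; rest ⊤} | OUT={b:-3, d:-2, e:-3, f:1; rest ⊤}
  B3: | IN={b:-3, d:-2, e:-3, f:1; rest ⊤} | OUT={b:0, d:-2, e:0, f:1; rest ⊤}
  B4: | IN=(all ⊤) | OUT=(all ⊤)
  B5: | IN=(all ⊤) | OUT=(all ⊤)
  B6: | IN=(all ⊤) | OUT={d:4; rest ⊤}
  B7: | IN=(all ⊤) | OUT=(all ⊤)

Merge at B1: IN[B1] = OUT[B0] = {a: ⊤, b: ⊤, c: ⊤, d: ⊤, e: ⊤, f: ⊤}
Applying B1's transfer function to that IN value gives OUT[B1] (row B1 above).

Answer: {a: ⊤, b: -3, c: ⊤, d: ⊤, e: -3, f: ⊤}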